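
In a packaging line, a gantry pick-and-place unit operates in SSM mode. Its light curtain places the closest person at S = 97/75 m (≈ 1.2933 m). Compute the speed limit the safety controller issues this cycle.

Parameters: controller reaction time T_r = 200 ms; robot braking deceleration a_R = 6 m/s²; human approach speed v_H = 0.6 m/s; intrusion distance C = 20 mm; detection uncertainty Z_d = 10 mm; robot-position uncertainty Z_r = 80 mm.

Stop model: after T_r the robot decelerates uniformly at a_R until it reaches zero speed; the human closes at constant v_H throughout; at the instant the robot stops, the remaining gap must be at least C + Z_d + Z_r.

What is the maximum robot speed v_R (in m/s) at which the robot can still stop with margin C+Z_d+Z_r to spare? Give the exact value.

v_R_max = 11/5 m/s = 2.2000 m/s

quadratic (1/12)·v² + (3/10)·v + (-319/300) = 0
  disc = (3/10)² − 4·(1/12)·(-319/300) = 4/9 ; √disc = 2/3
  v_R = (−(3/10) + 2/3) / (2·(1/12)) = 11/5 m/s
check:
T_s = v_R/a_R = (11/5)/6 = 0.3667 s
reaction-phase robot travel = 2.2000·0.2000 = 0.4400 m
robot covers 2.2000·0.3667 − ½·6.0000·0.3667² = 0.4033 m while stopping
person approaches 0.6000·(0.2000+0.3667) = 0.3400 m
margins: 0.0200+0.0100+0.0800 = 0.1100 m
sum ≈ 0.4400+0.4033+0.3400+0.1100 ≈ 1.2933 m = S ✓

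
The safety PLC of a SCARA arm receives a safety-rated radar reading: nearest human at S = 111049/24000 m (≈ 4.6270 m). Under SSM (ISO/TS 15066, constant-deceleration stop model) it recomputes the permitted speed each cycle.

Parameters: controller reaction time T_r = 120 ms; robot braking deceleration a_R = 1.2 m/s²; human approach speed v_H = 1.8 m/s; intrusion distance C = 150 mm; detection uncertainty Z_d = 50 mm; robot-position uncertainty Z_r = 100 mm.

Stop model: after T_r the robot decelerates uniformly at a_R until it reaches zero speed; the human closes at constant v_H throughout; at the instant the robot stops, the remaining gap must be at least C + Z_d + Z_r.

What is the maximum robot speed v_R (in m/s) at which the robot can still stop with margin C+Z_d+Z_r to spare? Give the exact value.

collect terms ⇒ (5/12)·v_R² + (81/50)·v_R + (-19733/4800) = 0
  disc = (81/50)² − 4·(5/12)·(-19733/4800) = 3411409/360000 ; √disc = 1847/600
  v_R = (−(81/50) + 1847/600) / (2·(5/12)) = 7/4 m/s
check:
braking lasts T_s = (7/4)/(6/5) = 1.4583 s
robot covers v_R·T_r = 1.7500·0.1200 = 0.2100 m before braking
robot covers 1.7500·1.4583 − ½·1.2000·1.4583² = 1.2760 m while stopping
person approaches 1.8000·(0.1200+1.4583) = 2.8410 m
margins: 0.1500+0.0500+0.1000 = 0.3000 m
sum ≈ 0.2100+1.2760+2.8410+0.3000 ≈ 4.6270 m = S ✓

v_R_max = 7/4 m/s = 1.7500 m/s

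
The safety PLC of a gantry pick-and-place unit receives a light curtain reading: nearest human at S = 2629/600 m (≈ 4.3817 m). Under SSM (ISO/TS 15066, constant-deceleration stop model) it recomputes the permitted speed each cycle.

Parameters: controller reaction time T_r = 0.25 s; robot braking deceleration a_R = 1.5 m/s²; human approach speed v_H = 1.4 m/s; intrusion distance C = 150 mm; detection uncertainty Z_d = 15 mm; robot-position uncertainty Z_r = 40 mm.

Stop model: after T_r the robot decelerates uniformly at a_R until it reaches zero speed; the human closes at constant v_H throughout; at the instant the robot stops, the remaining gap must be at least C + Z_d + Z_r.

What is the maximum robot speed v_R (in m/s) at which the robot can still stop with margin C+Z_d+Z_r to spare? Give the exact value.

at the boundary: (1/3)·v² + (71/60)·v + (-287/75) = 0
  disc = (71/60)² − 4·(1/3)·(-287/75) = 2601/400 ; √disc = 51/20
  v_R = (−(71/60) + 51/20) / (2·(1/3)) = 41/20 m/s
check:
stop time T_s = (41/20)/(3/2) = 1.3667 s
robot covers v_R·T_r = 2.0500·0.2500 = 0.5125 m before braking
braking distance = 2.0500²/(2·1.5000) = 1.4008 m
human over T_r+T_s: 1.4000·(0.2500+1.3667) = 2.2633 m
margins: 0.1500+0.0150+0.0400 = 0.2050 m
sum ≈ 0.5125+1.4008+2.2633+0.2050 ≈ 4.3817 m = S ✓

v_R_max = 41/20 m/s = 2.0500 m/s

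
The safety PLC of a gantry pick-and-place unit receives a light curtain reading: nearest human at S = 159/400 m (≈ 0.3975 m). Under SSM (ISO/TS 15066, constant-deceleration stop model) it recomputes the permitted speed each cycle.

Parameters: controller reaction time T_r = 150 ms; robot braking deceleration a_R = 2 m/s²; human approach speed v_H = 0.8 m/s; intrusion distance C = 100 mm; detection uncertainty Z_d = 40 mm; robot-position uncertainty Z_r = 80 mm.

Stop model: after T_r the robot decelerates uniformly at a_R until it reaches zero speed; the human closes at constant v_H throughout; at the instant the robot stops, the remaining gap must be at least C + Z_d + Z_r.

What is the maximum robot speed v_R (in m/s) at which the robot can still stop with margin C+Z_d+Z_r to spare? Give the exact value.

v_R_max = 1/10 m/s = 0.1000 m/s

quadratic (1/4)·v² + (11/20)·v + (-23/400) = 0
  disc = (11/20)² − 4·(1/4)·(-23/400) = 9/25 ; √disc = 3/5
  v_R = (−(11/20) + 3/5) / (2·(1/4)) = 1/10 m/s
check:
braking lasts T_s = (1/10)/2 = 0.0500 s
robot in T_r: 0.1000·0.1500 = 0.0150 m
robot under decel: 0.1000²/(2·2.0000) = 0.0025 m
person approaches 0.8000·(0.1500+0.0500) = 0.1600 m
residual clearance needed = 0.1000+0.0400+0.0800 = 0.2200 m
sum ≈ 0.0150+0.0025+0.1600+0.2200 ≈ 0.3975 m = S ✓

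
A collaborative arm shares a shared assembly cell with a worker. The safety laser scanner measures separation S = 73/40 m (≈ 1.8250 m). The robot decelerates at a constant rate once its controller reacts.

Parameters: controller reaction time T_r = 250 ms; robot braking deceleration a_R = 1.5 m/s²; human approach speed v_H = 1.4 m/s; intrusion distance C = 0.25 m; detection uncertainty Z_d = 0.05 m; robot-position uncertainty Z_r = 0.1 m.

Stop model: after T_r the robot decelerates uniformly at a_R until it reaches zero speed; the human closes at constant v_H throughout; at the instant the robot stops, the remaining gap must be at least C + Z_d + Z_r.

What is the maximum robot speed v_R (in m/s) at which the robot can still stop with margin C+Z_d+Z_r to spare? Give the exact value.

collect terms ⇒ (1/3)·v_R² + (71/60)·v_R + (-43/40) = 0
  disc = (71/60)² − 4·(1/3)·(-43/40) = 10201/3600 ; √disc = 101/60
  v_R = (−(71/60) + 101/60) / (2·(1/3)) = 3/4 m/s
check:
braking lasts T_s = (3/4)/(3/2) = 0.5000 s
robot in T_r: 0.7500·0.2500 = 0.1875 m
robot under decel: 0.7500²/(2·1.5000) = 0.1875 m
person approaches 1.4000·(0.2500+0.5000) = 1.0500 m
C+Z_d+Z_r = 0.2500+0.0500+0.1000 = 0.4000 m
sum ≈ 0.1875+0.1875+1.0500+0.4000 ≈ 1.8250 m = S ✓

v_R_max = 3/4 m/s = 0.7500 m/s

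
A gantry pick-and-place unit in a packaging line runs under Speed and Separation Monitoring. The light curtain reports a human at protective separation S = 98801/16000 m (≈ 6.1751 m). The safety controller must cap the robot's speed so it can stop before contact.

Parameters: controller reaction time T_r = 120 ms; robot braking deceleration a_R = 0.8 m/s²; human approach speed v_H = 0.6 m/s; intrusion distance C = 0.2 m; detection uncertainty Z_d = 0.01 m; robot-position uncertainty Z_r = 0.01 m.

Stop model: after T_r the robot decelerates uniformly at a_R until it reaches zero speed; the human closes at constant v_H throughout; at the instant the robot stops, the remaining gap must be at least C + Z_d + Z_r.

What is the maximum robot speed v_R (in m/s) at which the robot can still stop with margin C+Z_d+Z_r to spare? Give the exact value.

at the boundary: (5/8)·v² + (87/100)·v + (-94129/16000) = 0
  disc = (87/100)² − 4·(5/8)·(-94129/16000) = 2474329/160000 ; √disc = 1573/400
  v_R = (−(87/100) + 1573/400) / (2·(5/8)) = 49/20 m/s
check:
T_s = v_R/a_R = (49/20)/(4/5) = 3.0625 s
reaction-phase robot travel = 2.4500·0.1200 = 0.2940 m
robot covers 2.4500·3.0625 − ½·0.8000·3.0625² = 3.7516 m while stopping
person approaches 0.6000·(0.1200+3.0625) = 1.9095 m
margins: 0.2000+0.0100+0.0100 = 0.2200 m
sum ≈ 0.2940+3.7516+1.9095+0.2200 ≈ 6.1751 m = S ✓

v_R_max = 49/20 m/s = 2.4500 m/s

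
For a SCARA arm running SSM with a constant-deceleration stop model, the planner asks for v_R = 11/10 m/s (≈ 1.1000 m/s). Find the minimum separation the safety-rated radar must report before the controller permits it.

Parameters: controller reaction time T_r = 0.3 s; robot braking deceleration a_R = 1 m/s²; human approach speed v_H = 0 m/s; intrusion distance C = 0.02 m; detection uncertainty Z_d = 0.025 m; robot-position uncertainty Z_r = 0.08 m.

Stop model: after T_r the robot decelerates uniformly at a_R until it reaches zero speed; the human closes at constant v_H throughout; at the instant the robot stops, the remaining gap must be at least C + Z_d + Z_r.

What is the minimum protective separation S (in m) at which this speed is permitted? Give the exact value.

stop time T_s = (11/10)/1 = 1.1000 s
robot in T_r: 1.1000·0.3000 = 0.3300 m
robot under decel: 1.1000²/(2·1.0000) = 0.6050 m
human closes 0.0000·1.4000 = 0.0000 m
residual clearance needed = 0.0200+0.0250+0.0800 = 0.1250 m
S_min ≈ 0.3300+0.6050+0.0000+0.1250  ⇒  S_min = 53/50 m

S_min = 53/50 m = 1.0600 m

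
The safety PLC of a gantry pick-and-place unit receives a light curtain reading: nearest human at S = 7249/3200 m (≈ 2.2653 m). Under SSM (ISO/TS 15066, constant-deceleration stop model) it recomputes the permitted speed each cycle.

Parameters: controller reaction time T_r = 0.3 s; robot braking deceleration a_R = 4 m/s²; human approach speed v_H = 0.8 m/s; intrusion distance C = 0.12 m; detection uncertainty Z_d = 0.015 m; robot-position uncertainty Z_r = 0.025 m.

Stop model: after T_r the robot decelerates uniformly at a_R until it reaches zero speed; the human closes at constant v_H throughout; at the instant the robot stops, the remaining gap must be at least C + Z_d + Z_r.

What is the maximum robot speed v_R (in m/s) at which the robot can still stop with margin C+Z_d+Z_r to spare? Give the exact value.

quadratic (1/8)·v² + (1/2)·v + (-5969/3200) = 0
  disc = (1/2)² − 4·(1/8)·(-5969/3200) = 7569/6400 ; √disc = 87/80
  v_R = (−(1/2) + 87/80) / (2·(1/8)) = 47/20 m/s
check:
T_s = v_R/a_R = (47/20)/4 = 0.5875 s
robot in T_r: 2.3500·0.3000 = 0.7050 m
braking distance = 2.3500²/(2·4.0000) = 0.6903 m
person approaches 0.8000·(0.3000+0.5875) = 0.7100 m
residual clearance needed = 0.1200+0.0150+0.0250 = 0.1600 m
sum ≈ 0.7050+0.6903+0.7100+0.1600 ≈ 2.2653 m = S ✓

v_R_max = 47/20 m/s = 2.3500 m/s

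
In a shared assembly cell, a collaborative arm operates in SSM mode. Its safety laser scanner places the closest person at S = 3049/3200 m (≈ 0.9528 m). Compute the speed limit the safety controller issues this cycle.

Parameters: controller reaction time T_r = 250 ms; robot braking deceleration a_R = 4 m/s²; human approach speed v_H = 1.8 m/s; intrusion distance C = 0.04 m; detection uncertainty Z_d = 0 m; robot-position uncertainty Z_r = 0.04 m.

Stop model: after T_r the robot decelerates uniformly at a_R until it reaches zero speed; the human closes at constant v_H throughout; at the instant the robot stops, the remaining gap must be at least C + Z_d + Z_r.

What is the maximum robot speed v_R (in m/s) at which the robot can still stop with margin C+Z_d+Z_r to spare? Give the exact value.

v_R_max = 11/20 m/s = 0.5500 m/s

at the boundary: (1/8)·v² + (7/10)·v + (-1353/3200) = 0
  disc = (7/10)² − 4·(1/8)·(-1353/3200) = 4489/6400 ; √disc = 67/80
  v_R = (−(7/10) + 67/80) / (2·(1/8)) = 11/20 m/s
check:
braking lasts T_s = (11/20)/4 = 0.1375 s
robot in T_r: 0.5500·0.2500 = 0.1375 m
robot covers 0.5500·0.1375 − ½·4.0000·0.1375² = 0.0378 m while stopping
human over T_r+T_s: 1.8000·(0.2500+0.1375) = 0.6975 m
residual clearance needed = 0.0400+0.0000+0.0400 = 0.0800 m
sum ≈ 0.1375+0.0378+0.6975+0.0800 ≈ 0.9528 m = S ✓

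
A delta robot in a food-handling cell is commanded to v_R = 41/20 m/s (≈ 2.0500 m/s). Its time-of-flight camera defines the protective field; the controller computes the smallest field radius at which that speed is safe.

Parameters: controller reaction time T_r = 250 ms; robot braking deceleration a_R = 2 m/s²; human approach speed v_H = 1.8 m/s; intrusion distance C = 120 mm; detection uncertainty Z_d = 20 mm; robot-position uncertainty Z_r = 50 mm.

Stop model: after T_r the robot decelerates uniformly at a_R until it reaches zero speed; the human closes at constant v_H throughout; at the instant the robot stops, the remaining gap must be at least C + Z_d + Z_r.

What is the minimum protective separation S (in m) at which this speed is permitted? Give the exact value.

S_min = 6477/1600 m = 4.0481 m

T_s = v_R/a_R = (41/20)/2 = 1.0250 s
robot covers v_R·T_r = 2.0500·0.2500 = 0.5125 m before braking
robot covers 2.0500·1.0250 − ½·2.0000·1.0250² = 1.0506 m while stopping
human over T_r+T_s: 1.8000·(0.2500+1.0250) = 2.2950 m
margins: 0.1200+0.0200+0.0500 = 0.1900 m
S_min ≈ 0.5125+1.0506+2.2950+0.1900  ⇒  S_min = 6477/1600 m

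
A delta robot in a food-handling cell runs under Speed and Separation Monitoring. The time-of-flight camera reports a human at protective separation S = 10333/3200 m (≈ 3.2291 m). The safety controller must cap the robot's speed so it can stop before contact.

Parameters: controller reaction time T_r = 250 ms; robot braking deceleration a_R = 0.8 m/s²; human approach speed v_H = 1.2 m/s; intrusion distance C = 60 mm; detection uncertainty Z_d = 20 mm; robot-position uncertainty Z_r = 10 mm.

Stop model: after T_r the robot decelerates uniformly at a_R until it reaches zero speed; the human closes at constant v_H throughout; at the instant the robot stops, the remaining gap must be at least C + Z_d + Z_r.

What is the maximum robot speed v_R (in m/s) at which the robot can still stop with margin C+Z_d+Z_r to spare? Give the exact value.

collect terms ⇒ (5/8)·v_R² + (7/4)·v_R + (-1817/640) = 0
  disc = (7/4)² − 4·(5/8)·(-1817/640) = 2601/256 ; √disc = 51/16
  v_R = (−(7/4) + 51/16) / (2·(5/8)) = 23/20 m/s
check:
T_s = v_R/a_R = (23/20)/(4/5) = 1.4375 s
robot covers v_R·T_r = 1.1500·0.2500 = 0.2875 m before braking
robot covers 1.1500·1.4375 − ½·0.8000·1.4375² = 0.8266 m while stopping
person approaches 1.2000·(0.2500+1.4375) = 2.0250 m
residual clearance needed = 0.0600+0.0200+0.0100 = 0.0900 m
sum ≈ 0.2875+0.8266+2.0250+0.0900 ≈ 3.2291 m = S ✓

v_R_max = 23/20 m/s = 1.1500 m/s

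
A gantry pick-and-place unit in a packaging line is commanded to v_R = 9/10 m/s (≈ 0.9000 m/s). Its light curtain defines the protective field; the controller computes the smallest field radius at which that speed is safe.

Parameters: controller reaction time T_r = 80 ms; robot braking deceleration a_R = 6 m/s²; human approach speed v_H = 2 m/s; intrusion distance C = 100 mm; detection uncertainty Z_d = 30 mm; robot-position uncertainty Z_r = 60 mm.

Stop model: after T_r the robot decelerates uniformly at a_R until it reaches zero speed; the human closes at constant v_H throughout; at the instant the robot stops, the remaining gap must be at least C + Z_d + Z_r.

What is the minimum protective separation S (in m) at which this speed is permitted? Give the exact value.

S_min = 1579/2000 m = 0.7895 m

braking lasts T_s = (9/10)/6 = 0.1500 s
reaction-phase robot travel = 0.9000·0.0800 = 0.0720 m
robot under decel: 0.9000²/(2·6.0000) = 0.0675 m
person approaches 2.0000·(0.0800+0.1500) = 0.4600 m
residual clearance needed = 0.1000+0.0300+0.0600 = 0.1900 m
S_min ≈ 0.0720+0.0675+0.4600+0.1900  ⇒  S_min = 1579/2000 m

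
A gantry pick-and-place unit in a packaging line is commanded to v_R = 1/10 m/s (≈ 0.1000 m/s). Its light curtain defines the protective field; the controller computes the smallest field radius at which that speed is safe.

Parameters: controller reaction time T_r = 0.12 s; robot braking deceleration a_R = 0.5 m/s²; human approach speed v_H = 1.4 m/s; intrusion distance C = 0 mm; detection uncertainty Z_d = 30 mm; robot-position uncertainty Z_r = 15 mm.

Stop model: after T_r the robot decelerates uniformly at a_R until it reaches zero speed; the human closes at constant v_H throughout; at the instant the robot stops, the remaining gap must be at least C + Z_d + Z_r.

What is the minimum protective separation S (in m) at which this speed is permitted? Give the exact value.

T_s = v_R/a_R = (1/10)/(1/2) = 0.2000 s
robot in T_r: 0.1000·0.1200 = 0.0120 m
robot under decel: 0.1000²/(2·0.5000) = 0.0100 m
human closes 1.4000·0.3200 = 0.4480 m
C+Z_d+Z_r = 0.0000+0.0300+0.0150 = 0.0450 m
S_min ≈ 0.0120+0.0100+0.4480+0.0450  ⇒  S_min = 103/200 m

S_min = 103/200 m = 0.5150 m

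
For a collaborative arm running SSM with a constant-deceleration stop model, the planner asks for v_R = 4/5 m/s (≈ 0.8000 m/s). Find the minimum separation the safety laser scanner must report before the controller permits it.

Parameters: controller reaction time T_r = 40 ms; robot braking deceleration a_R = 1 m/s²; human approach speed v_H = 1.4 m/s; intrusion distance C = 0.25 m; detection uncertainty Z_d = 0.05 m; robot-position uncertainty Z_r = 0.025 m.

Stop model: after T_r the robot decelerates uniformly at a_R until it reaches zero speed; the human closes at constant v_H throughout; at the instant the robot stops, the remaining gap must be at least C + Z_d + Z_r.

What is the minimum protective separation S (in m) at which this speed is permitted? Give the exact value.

S_min = 1853/1000 m = 1.8530 m

stop time T_s = (4/5)/1 = 0.8000 s
robot covers v_R·T_r = 0.8000·0.0400 = 0.0320 m before braking
robot under decel: 0.8000²/(2·1.0000) = 0.3200 m
human over T_r+T_s: 1.4000·(0.0400+0.8000) = 1.1760 m
C+Z_d+Z_r = 0.2500+0.0500+0.0250 = 0.3250 m
S_min ≈ 0.0320+0.3200+1.1760+0.3250  ⇒  S_min = 1853/1000 m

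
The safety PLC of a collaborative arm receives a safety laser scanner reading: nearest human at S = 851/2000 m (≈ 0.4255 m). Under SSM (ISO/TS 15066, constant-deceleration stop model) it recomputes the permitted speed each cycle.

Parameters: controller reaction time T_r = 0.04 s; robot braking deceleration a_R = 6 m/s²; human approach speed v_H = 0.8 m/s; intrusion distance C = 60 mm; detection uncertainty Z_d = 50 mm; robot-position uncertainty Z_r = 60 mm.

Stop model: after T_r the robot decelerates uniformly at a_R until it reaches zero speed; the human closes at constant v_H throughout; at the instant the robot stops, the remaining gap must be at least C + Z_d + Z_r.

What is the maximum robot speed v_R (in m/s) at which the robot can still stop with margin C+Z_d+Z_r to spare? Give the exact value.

v_R_max = 9/10 m/s = 0.9000 m/s

at the boundary: (1/12)·v² + (13/75)·v + (-447/2000) = 0
  disc = (13/75)² − 4·(1/12)·(-447/2000) = 9409/90000 ; √disc = 97/300
  v_R = (−(13/75) + 97/300) / (2·(1/12)) = 9/10 m/s
check:
T_s = v_R/a_R = (9/10)/6 = 0.1500 s
robot in T_r: 0.9000·0.0400 = 0.0360 m
braking distance = 0.9000²/(2·6.0000) = 0.0675 m
person approaches 0.8000·(0.0400+0.1500) = 0.1520 m
margins: 0.0600+0.0500+0.0600 = 0.1700 m
sum ≈ 0.0360+0.0675+0.1520+0.1700 ≈ 0.4255 m = S ✓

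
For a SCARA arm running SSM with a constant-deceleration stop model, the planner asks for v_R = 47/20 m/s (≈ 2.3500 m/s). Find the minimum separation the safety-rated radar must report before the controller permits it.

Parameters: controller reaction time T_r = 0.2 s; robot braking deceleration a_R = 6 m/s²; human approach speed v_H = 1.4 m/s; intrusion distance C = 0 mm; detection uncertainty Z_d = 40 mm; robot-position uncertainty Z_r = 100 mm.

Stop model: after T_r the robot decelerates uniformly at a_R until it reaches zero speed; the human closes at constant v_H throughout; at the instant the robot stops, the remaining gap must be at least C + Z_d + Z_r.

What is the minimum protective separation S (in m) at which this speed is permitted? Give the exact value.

S_min = 9113/4800 m = 1.8985 m

braking lasts T_s = (47/20)/6 = 0.3917 s
robot covers v_R·T_r = 2.3500·0.2000 = 0.4700 m before braking
robot under decel: 2.3500²/(2·6.0000) = 0.4602 m
human closes 1.4000·0.5917 = 0.8283 m
margins: 0.0000+0.0400+0.1000 = 0.1400 m
S_min ≈ 0.4700+0.4602+0.8283+0.1400  ⇒  S_min = 9113/4800 m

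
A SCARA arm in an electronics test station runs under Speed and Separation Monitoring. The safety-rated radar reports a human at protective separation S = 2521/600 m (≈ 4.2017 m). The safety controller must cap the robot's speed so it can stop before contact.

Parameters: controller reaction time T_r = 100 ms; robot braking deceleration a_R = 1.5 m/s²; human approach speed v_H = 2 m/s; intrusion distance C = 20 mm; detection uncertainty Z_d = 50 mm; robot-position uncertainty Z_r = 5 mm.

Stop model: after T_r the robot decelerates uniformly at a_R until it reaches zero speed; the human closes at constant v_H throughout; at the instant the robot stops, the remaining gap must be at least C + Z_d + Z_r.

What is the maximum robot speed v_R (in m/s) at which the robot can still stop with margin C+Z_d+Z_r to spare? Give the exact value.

v_R_max = 19/10 m/s = 1.9000 m/s

at the boundary: (1/3)·v² + (43/30)·v + (-589/150) = 0
  disc = (43/30)² − 4·(1/3)·(-589/150) = 729/100 ; √disc = 27/10
  v_R = (−(43/30) + 27/10) / (2·(1/3)) = 19/10 m/s
check:
braking lasts T_s = (19/10)/(3/2) = 1.2667 s
robot covers v_R·T_r = 1.9000·0.1000 = 0.1900 m before braking
robot under decel: 1.9000²/(2·1.5000) = 1.2033 m
person approaches 2.0000·(0.1000+1.2667) = 2.7333 m
C+Z_d+Z_r = 0.0200+0.0500+0.0050 = 0.0750 m
sum ≈ 0.1900+1.2033+2.7333+0.0750 ≈ 4.2017 m = S ✓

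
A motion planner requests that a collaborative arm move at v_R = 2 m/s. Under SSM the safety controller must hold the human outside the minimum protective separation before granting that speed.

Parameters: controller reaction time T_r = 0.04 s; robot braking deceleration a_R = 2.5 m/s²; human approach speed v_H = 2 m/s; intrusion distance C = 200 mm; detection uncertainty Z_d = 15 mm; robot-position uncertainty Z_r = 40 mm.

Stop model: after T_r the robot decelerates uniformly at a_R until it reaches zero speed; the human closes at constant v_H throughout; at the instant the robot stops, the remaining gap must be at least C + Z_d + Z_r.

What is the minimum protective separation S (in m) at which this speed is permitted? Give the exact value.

T_s = v_R/a_R = 2/(5/2) = 0.8000 s
robot covers v_R·T_r = 2.0000·0.0400 = 0.0800 m before braking
robot covers 2.0000·0.8000 − ½·2.5000·0.8000² = 0.8000 m while stopping
human over T_r+T_s: 2.0000·(0.0400+0.8000) = 1.6800 m
C+Z_d+Z_r = 0.2000+0.0150+0.0400 = 0.2550 m
S_min ≈ 0.0800+0.8000+1.6800+0.2550  ⇒  S_min = 563/200 m

S_min = 563/200 m = 2.8150 m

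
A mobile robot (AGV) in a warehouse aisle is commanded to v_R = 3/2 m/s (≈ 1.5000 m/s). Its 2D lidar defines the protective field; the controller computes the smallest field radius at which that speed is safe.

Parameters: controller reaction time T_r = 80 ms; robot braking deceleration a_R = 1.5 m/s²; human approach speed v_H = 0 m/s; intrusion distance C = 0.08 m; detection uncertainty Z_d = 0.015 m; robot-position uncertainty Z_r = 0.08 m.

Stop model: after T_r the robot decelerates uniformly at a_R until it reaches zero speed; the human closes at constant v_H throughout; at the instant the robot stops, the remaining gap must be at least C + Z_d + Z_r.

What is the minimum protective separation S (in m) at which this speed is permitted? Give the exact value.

S_min = 209/200 m = 1.0450 m

braking lasts T_s = (3/2)/(3/2) = 1.0000 s
robot in T_r: 1.5000·0.0800 = 0.1200 m
braking distance = 1.5000²/(2·1.5000) = 0.7500 m
human closes 0.0000·1.0800 = 0.0000 m
margins: 0.0800+0.0150+0.0800 = 0.1750 m
S_min ≈ 0.1200+0.7500+0.0000+0.1750  ⇒  S_min = 209/200 m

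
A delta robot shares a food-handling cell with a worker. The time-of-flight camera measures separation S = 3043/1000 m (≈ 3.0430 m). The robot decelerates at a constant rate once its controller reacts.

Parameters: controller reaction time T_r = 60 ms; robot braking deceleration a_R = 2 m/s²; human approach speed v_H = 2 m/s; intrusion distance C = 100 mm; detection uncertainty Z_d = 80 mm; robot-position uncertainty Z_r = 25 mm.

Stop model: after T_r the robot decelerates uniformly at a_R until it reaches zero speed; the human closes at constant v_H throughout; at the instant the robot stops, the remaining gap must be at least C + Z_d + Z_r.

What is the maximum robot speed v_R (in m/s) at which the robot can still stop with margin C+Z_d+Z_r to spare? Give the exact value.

at the boundary: (1/4)·v² + (53/50)·v + (-1359/500) = 0
  disc = (53/50)² − 4·(1/4)·(-1359/500) = 2401/625 ; √disc = 49/25
  v_R = (−(53/50) + 49/25) / (2·(1/4)) = 9/5 m/s
check:
stop time T_s = (9/5)/2 = 0.9000 s
robot covers v_R·T_r = 1.8000·0.0600 = 0.1080 m before braking
braking distance = 1.8000²/(2·2.0000) = 0.8100 m
human over T_r+T_s: 2.0000·(0.0600+0.9000) = 1.9200 m
C+Z_d+Z_r = 0.1000+0.0800+0.0250 = 0.2050 m
sum ≈ 0.1080+0.8100+1.9200+0.2050 ≈ 3.0430 m = S ✓

v_R_max = 9/5 m/s = 1.8000 m/s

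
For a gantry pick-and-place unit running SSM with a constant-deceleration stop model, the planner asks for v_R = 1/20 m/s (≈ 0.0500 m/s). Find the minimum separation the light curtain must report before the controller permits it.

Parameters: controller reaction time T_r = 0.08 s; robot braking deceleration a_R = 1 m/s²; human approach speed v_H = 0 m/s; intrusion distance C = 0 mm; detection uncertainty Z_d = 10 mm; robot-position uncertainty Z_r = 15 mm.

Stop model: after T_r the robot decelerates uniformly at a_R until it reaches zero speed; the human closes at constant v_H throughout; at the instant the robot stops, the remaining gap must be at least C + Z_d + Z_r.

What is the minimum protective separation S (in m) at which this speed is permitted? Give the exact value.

T_s = v_R/a_R = (1/20)/1 = 0.0500 s
robot in T_r: 0.0500·0.0800 = 0.0040 m
braking distance = 0.0500²/(2·1.0000) = 0.0013 m
person approaches 0.0000·(0.0800+0.0500) = 0.0000 m
residual clearance needed = 0.0000+0.0100+0.0150 = 0.0250 m
S_min ≈ 0.0040+0.0013+0.0000+0.0250  ⇒  S_min = 121/4000 m

S_min = 121/4000 m = 0.0302 m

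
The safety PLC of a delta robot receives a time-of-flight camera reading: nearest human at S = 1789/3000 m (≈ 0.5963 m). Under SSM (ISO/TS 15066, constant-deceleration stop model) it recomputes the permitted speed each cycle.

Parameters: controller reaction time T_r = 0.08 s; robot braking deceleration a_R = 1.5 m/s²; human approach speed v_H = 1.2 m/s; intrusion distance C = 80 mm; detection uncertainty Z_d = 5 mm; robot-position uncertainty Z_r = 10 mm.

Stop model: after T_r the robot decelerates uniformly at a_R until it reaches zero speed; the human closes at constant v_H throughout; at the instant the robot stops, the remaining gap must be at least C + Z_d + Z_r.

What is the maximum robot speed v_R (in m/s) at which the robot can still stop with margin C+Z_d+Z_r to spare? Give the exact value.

v_R_max = 2/5 m/s = 0.4000 m/s

at the boundary: (1/3)·v² + (22/25)·v + (-152/375) = 0
  disc = (22/25)² − 4·(1/3)·(-152/375) = 7396/5625 ; √disc = 86/75
  v_R = (−(22/25) + 86/75) / (2·(1/3)) = 2/5 m/s
check:
T_s = v_R/a_R = (2/5)/(3/2) = 0.2667 s
robot covers v_R·T_r = 0.4000·0.0800 = 0.0320 m before braking
robot covers 0.4000·0.2667 − ½·1.5000·0.2667² = 0.0533 m while stopping
human closes 1.2000·0.3467 = 0.4160 m
residual clearance needed = 0.0800+0.0050+0.0100 = 0.0950 m
sum ≈ 0.0320+0.0533+0.4160+0.0950 ≈ 0.5963 m = S ✓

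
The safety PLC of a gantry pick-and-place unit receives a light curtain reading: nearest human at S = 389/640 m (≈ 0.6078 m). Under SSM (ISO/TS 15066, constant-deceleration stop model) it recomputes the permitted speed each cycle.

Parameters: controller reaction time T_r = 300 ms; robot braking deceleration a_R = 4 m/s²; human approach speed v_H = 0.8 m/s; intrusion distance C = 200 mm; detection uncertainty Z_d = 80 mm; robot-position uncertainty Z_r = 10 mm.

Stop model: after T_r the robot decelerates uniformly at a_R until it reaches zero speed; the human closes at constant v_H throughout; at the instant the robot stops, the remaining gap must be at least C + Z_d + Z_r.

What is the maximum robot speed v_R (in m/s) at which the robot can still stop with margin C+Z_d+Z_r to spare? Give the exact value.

at the boundary: (1/8)·v² + (1/2)·v + (-249/3200) = 0
  disc = (1/2)² − 4·(1/8)·(-249/3200) = 1849/6400 ; √disc = 43/80
  v_R = (−(1/2) + 43/80) / (2·(1/8)) = 3/20 m/s
check:
braking lasts T_s = (3/20)/4 = 0.0375 s
reaction-phase robot travel = 0.1500·0.3000 = 0.0450 m
robot covers 0.1500·0.0375 − ½·4.0000·0.0375² = 0.0028 m while stopping
person approaches 0.8000·(0.3000+0.0375) = 0.2700 m
residual clearance needed = 0.2000+0.0800+0.0100 = 0.2900 m
sum ≈ 0.0450+0.0028+0.2700+0.2900 ≈ 0.6078 m = S ✓

v_R_max = 3/20 m/s = 0.1500 m/s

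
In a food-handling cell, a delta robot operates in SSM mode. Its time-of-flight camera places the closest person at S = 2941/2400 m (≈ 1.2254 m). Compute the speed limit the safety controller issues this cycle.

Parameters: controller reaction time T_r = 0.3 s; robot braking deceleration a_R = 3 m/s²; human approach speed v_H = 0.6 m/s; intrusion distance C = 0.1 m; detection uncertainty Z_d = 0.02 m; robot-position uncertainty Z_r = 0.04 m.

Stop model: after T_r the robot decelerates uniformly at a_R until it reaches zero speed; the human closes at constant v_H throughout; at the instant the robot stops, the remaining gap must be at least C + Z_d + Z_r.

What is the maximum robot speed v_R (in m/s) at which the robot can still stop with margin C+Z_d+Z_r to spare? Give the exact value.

quadratic (1/6)·v² + (1/2)·v + (-85/96) = 0
  disc = (1/2)² − 4·(1/6)·(-85/96) = 121/144 ; √disc = 11/12
  v_R = (−(1/2) + 11/12) / (2·(1/6)) = 5/4 m/s
check:
T_s = v_R/a_R = (5/4)/3 = 0.4167 s
robot covers v_R·T_r = 1.2500·0.3000 = 0.3750 m before braking
robot under decel: 1.2500²/(2·3.0000) = 0.2604 m
human over T_r+T_s: 0.6000·(0.3000+0.4167) = 0.4300 m
residual clearance needed = 0.1000+0.0200+0.0400 = 0.1600 m
sum ≈ 0.3750+0.2604+0.4300+0.1600 ≈ 1.2254 m = S ✓

v_R_max = 5/4 m/s = 1.2500 m/s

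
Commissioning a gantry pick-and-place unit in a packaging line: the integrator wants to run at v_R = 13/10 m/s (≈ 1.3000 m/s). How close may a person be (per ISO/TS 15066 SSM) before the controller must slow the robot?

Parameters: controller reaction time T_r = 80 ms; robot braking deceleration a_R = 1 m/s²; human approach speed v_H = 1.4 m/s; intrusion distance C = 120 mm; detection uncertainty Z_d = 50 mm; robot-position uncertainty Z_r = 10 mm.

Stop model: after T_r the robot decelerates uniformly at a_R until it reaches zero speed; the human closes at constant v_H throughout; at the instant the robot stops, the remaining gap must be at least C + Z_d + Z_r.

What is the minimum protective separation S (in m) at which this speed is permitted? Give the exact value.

S_min = 3061/1000 m = 3.0610 m

braking lasts T_s = (13/10)/1 = 1.3000 s
reaction-phase robot travel = 1.3000·0.0800 = 0.1040 m
braking distance = 1.3000²/(2·1.0000) = 0.8450 m
human over T_r+T_s: 1.4000·(0.0800+1.3000) = 1.9320 m
C+Z_d+Z_r = 0.1200+0.0500+0.0100 = 0.1800 m
S_min ≈ 0.1040+0.8450+1.9320+0.1800  ⇒  S_min = 3061/1000 m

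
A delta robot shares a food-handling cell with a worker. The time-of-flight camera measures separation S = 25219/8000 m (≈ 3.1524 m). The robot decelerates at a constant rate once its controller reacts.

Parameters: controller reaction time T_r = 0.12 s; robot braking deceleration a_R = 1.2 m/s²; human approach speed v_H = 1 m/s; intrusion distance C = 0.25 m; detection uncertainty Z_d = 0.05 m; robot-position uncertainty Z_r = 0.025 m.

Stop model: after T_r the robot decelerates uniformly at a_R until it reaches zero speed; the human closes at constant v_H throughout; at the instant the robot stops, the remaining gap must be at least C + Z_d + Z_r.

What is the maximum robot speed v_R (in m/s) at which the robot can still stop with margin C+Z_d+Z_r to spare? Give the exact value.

quadratic (5/12)·v² + (143/150)·v + (-21659/8000) = 0
  disc = (143/150)² − 4·(5/12)·(-21659/8000) = 1951609/360000 ; √disc = 1397/600
  v_R = (−(143/150) + 1397/600) / (2·(5/12)) = 33/20 m/s
check:
T_s = v_R/a_R = (33/20)/(6/5) = 1.3750 s
robot in T_r: 1.6500·0.1200 = 0.1980 m
robot covers 1.6500·1.3750 − ½·1.2000·1.3750² = 1.1344 m while stopping
person approaches 1.0000·(0.1200+1.3750) = 1.4950 m
C+Z_d+Z_r = 0.2500+0.0500+0.0250 = 0.3250 m
sum ≈ 0.1980+1.1344+1.4950+0.3250 ≈ 3.1524 m = S ✓

v_R_max = 33/20 m/s = 1.6500 m/s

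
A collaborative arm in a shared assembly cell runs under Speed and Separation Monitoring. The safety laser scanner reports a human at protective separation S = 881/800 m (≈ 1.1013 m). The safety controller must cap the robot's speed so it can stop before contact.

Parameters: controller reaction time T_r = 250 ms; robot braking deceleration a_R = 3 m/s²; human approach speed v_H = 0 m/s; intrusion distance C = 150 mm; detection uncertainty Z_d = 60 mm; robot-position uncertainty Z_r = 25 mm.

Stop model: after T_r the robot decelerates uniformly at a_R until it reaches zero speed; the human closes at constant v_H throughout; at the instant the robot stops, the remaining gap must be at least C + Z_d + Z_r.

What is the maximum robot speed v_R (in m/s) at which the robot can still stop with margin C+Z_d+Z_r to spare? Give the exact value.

collect terms ⇒ (1/6)·v_R² + (1/4)·v_R + (-693/800) = 0
  disc = (1/4)² − 4·(1/6)·(-693/800) = 16/25 ; √disc = 4/5
  v_R = (−(1/4) + 4/5) / (2·(1/6)) = 33/20 m/s
check:
T_s = v_R/a_R = (33/20)/3 = 0.5500 s
robot in T_r: 1.6500·0.2500 = 0.4125 m
robot covers 1.6500·0.5500 − ½·3.0000·0.5500² = 0.4537 m while stopping
person approaches 0.0000·(0.2500+0.5500) = 0.0000 m
residual clearance needed = 0.1500+0.0600+0.0250 = 0.2350 m
sum ≈ 0.4125+0.4537+0.0000+0.2350 ≈ 1.1013 m = S ✓

v_R_max = 33/20 m/s = 1.6500 m/s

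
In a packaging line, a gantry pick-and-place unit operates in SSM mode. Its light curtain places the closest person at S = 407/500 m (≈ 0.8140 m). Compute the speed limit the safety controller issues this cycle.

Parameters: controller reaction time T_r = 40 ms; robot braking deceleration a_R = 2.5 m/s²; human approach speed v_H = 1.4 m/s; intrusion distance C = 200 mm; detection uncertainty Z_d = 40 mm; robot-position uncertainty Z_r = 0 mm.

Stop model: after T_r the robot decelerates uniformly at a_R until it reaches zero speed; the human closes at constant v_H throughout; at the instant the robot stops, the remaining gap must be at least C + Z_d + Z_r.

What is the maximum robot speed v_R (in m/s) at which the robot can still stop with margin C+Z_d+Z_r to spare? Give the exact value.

collect terms ⇒ (1/5)·v_R² + (3/5)·v_R + (-259/500) = 0
  disc = (3/5)² − 4·(1/5)·(-259/500) = 484/625 ; √disc = 22/25
  v_R = (−(3/5) + 22/25) / (2·(1/5)) = 7/10 m/s
check:
T_s = v_R/a_R = (7/10)/(5/2) = 0.2800 s
robot in T_r: 0.7000·0.0400 = 0.0280 m
robot under decel: 0.7000²/(2·2.5000) = 0.0980 m
human closes 1.4000·0.3200 = 0.4480 m
C+Z_d+Z_r = 0.2000+0.0400+0.0000 = 0.2400 m
sum ≈ 0.0280+0.0980+0.4480+0.2400 ≈ 0.8140 m = S ✓

v_R_max = 7/10 m/s = 0.7000 m/s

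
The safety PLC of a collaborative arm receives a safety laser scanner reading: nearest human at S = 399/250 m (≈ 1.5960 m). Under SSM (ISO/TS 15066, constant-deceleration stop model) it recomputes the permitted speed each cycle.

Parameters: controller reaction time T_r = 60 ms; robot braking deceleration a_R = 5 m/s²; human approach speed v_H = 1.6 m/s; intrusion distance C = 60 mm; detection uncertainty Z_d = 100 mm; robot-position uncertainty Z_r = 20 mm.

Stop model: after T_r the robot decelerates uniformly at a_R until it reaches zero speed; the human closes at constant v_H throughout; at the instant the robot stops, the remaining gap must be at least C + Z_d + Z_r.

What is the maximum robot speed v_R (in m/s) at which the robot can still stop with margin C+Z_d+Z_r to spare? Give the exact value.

at the boundary: (1/10)·v² + (19/50)·v + (-33/25) = 0
  disc = (19/50)² − 4·(1/10)·(-33/25) = 1681/2500 ; √disc = 41/50
  v_R = (−(19/50) + 41/50) / (2·(1/10)) = 11/5 m/s
check:
stop time T_s = (11/5)/5 = 0.4400 s
robot covers v_R·T_r = 2.2000·0.0600 = 0.1320 m before braking
braking distance = 2.2000²/(2·5.0000) = 0.4840 m
person approaches 1.6000·(0.0600+0.4400) = 0.8000 m
margins: 0.0600+0.1000+0.0200 = 0.1800 m
sum ≈ 0.1320+0.4840+0.8000+0.1800 ≈ 1.5960 m = S ✓

v_R_max = 11/5 m/s = 2.2000 m/s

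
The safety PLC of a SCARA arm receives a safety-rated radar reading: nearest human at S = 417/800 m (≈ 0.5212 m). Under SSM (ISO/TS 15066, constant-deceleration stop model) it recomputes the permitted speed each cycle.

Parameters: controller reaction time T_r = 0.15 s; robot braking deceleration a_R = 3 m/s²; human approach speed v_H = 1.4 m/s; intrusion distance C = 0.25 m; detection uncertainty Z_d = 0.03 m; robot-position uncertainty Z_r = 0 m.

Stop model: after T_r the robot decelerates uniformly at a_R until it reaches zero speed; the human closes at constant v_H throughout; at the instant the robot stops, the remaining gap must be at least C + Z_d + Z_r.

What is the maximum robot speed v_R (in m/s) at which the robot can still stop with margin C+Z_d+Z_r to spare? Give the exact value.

quadratic (1/6)·v² + (37/60)·v + (-1/32) = 0
  disc = (37/60)² − 4·(1/6)·(-1/32) = 361/900 ; √disc = 19/30
  v_R = (−(37/60) + 19/30) / (2·(1/6)) = 1/20 m/s
check:
braking lasts T_s = (1/20)/3 = 0.0167 s
robot in T_r: 0.0500·0.1500 = 0.0075 m
robot covers 0.0500·0.0167 − ½·3.0000·0.0167² = 0.0004 m while stopping
human closes 1.4000·0.1667 = 0.2333 m
margins: 0.2500+0.0300+0.0000 = 0.2800 m
sum ≈ 0.0075+0.0004+0.2333+0.2800 ≈ 0.5212 m = S ✓

v_R_max = 1/20 m/s = 0.0500 m/s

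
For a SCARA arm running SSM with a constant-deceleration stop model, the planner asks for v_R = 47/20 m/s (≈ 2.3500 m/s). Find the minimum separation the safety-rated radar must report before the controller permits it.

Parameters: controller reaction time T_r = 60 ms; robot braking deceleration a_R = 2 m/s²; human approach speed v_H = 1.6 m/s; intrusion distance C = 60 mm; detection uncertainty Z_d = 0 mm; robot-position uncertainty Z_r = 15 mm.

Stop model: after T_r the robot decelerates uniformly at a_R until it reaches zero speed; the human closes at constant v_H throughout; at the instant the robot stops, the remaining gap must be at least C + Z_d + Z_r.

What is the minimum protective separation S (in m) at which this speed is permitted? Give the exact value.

S_min = 28581/8000 m = 3.5726 m

T_s = v_R/a_R = (47/20)/2 = 1.1750 s
robot in T_r: 2.3500·0.0600 = 0.1410 m
robot covers 2.3500·1.1750 − ½·2.0000·1.1750² = 1.3806 m while stopping
person approaches 1.6000·(0.0600+1.1750) = 1.9760 m
C+Z_d+Z_r = 0.0600+0.0000+0.0150 = 0.0750 m
S_min ≈ 0.1410+1.3806+1.9760+0.0750  ⇒  S_min = 28581/8000 m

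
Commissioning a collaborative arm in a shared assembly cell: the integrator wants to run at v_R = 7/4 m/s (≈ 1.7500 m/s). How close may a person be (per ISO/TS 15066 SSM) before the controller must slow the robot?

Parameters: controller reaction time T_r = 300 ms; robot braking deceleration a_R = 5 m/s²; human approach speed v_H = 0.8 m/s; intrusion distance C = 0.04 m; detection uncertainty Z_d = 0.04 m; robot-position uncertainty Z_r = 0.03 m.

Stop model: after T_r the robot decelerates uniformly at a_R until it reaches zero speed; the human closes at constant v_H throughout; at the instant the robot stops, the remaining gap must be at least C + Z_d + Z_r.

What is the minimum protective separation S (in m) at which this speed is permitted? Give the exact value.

S_min = 1169/800 m = 1.4612 m

stop time T_s = (7/4)/5 = 0.3500 s
robot in T_r: 1.7500·0.3000 = 0.5250 m
braking distance = 1.7500²/(2·5.0000) = 0.3063 m
human over T_r+T_s: 0.8000·(0.3000+0.3500) = 0.5200 m
C+Z_d+Z_r = 0.0400+0.0400+0.0300 = 0.1100 m
S_min ≈ 0.5250+0.3063+0.5200+0.1100  ⇒  S_min = 1169/800 m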